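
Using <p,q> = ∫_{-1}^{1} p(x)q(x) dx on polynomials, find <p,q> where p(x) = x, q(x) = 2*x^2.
<p,q> = 0

Expand the product: p(x)·q(x) = 2*x^3.
∫_{-1}^{1} of each monomial x^k gives [2/(k+1) if k even, 0 if k odd]. Integrating term-by-term (or equivalently evaluating the antiderivative F(x) = x^4/2 at the endpoints):
  F(1) − F(−1) = 1/2 − (1/2) = 0.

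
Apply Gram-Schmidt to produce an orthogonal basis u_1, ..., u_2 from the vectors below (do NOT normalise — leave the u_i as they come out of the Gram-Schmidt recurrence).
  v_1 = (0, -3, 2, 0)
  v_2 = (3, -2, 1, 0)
Orthogonal basis:
  u_1 = (0, -3, 2, 0)
  u_2 = (3, -2/13, -3/13, 0)

Apply the Gram-Schmidt recurrence
  u_1 = v_1
  u_i = v_i − Σ_{j<i} ((v_i · u_j) / (u_j · u_j)) · u_j.

Step by step this gives:
  u_1 = (0, -3, 2, 0)
  u_2 = (3, -2/13, -3/13, 0)

Orthogonality check:
  u_2 · u_1 = 0 (should be 0)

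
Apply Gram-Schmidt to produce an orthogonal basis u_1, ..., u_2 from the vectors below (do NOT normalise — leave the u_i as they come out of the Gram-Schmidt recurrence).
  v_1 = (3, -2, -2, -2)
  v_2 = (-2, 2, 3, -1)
Orthogonal basis:
  u_1 = (3, -2, -2, -2)
  u_2 = (0, 2/3, 5/3, -7/3)

Apply the Gram-Schmidt recurrence
  u_1 = v_1
  u_i = v_i − Σ_{j<i} ((v_i · u_j) / (u_j · u_j)) · u_j.

Step by step this gives:
  u_1 = (3, -2, -2, -2)
  u_2 = (0, 2/3, 5/3, -7/3)

Orthogonality check:
  u_2 · u_1 = 0 (should be 0)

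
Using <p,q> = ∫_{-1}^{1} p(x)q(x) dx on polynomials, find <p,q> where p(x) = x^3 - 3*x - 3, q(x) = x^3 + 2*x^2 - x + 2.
<p,q> = -536/35

Expand the product: p(x)·q(x) = x^6 + 2*x^5 - 4*x^4 - 7*x^3 - 3*x^2 - 3*x - 6.
∫_{-1}^{1} of each monomial x^k gives [2/(k+1) if k even, 0 if k odd]. Integrating term-by-term (or equivalently evaluating the antiderivative F(x) = x^7/7 + x^6/3 - 4*x^5/5 - 7*x^4/4 - x^3 - 3*x^2/2 - 6*x at the endpoints):
  F(1) − F(−1) = -4441/420 − (1991/420) = -536/35.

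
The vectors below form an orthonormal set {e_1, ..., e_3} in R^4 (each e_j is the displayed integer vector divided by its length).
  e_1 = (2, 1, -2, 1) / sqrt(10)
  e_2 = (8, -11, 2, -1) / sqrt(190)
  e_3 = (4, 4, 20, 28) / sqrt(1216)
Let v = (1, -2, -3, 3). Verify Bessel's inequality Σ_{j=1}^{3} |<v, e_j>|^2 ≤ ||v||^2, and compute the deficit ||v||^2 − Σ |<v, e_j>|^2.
Σ |<v, e_j>|^2 = 43/4; ||v||^2 = 23; deficit = 49/4

Write each e_j = u_j / sqrt(<u_j, u_j>) where u_j is the displayed integer vector. Then <v, e_j> = <v, u_j> / sqrt(<u_j, u_j>), so |<v, e_j>|^2 = <v, u_j>^2 / <u_j, u_j>.
Coefficients: <v, e_1> = 9/sqrt(10), <v, e_2> = 21/sqrt(190), <v, e_3> = 20/sqrt(1216).
Square and sum: Σ |<v, e_j>|^2 = 43/4.
Compute ||v||^2 = v·v = 23.
Deficit = 23 − 43/4 = 49/4 ≥ 0, confirming Bessel's inequality. (The deficit equals ||v − Σ <v,e_j> e_j||^2, the squared distance from v to span{e_j}.)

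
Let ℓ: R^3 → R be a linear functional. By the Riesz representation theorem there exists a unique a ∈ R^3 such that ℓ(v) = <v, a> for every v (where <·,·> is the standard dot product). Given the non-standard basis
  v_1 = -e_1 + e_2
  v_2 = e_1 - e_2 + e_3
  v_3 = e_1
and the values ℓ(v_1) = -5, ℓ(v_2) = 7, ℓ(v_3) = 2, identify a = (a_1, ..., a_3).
a = (2, -3, 2)

Write a = (a_1, ..., a_3) in the standard basis. For each basis vector v_i, ℓ(v_i) = <v_i, a> is a linear equation in the a_j's. Collect the n equations into a matrix system V a = ℓ, where row i of V is v_i (expressed in the standard basis). Since V is invertible (lower-triangular with 1s on the diagonal, up to permutation), solve by back-substitution:
  V =
[[-1, 1, 0],
 [1, -1, 1],
 [1, 0, 0]]
  V a = (-5, 7, 2)
Solving gives a = (2, -3, 2).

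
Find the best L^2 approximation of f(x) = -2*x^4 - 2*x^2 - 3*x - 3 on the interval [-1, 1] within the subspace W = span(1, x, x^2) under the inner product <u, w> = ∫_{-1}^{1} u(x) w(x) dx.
g(x) = -26*x^2/7 - 3*x - 99/35

The best approximation g ∈ W is the orthogonal projection of f onto W. Writing g = a_0 + a_1 x + a_2 x^2, the coefficients solve the normal equations G · a = b where
  G_{ij} = <φ_i, φ_j> and b_i = <f, φ_i>, with φ_0 = 1, φ_1 = x, φ_2 = x^2.
G =
  [2, 0, 2/3]
  [0, 2/3, 0]
  [2/3, 0, 2/5],
b = (-122/15, -2, -118/35).
Solving gives a_0 = -99/35, a_1 = -3, a_2 = -26/7, so
  g(x) = -26*x^2/7 - 3*x - 99/35.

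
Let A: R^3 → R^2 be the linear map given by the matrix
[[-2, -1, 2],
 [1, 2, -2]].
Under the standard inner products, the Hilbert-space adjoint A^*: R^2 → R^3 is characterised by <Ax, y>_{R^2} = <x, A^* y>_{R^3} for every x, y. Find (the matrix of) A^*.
A^* = A^T =
[[-2, 1],
 [-1, 2],
 [2, -2]]

For real matrices with standard dot products, the defining identity <Ax, y> = <x, A^* y> gives (Ax)^T y = x^T (A^*) y, i.e. x^T A^T y = x^T (A^*) y. Since this holds for all x, y, we must have A^* = A^T. Therefore
A^* =
[[-2, 1],
 [-1, 2],
 [2, -2]].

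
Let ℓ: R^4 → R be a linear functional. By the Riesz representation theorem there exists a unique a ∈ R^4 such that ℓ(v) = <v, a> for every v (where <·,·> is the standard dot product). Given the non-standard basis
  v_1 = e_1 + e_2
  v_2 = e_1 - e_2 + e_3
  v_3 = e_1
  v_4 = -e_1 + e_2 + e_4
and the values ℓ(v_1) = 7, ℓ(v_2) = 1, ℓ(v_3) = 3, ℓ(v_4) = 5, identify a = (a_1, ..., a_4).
a = (3, 4, 2, 4)

Write a = (a_1, ..., a_4) in the standard basis. For each basis vector v_i, ℓ(v_i) = <v_i, a> is a linear equation in the a_j's. Collect the n equations into a matrix system V a = ℓ, where row i of V is v_i (expressed in the standard basis). Since V is invertible (lower-triangular with 1s on the diagonal, up to permutation), solve by back-substitution:
  V =
[[1, 1, 0, 0],
 [1, -1, 1, 0],
 [1, 0, 0, 0],
 [-1, 1, 0, 1]]
  V a = (7, 1, 3, 5)
Solving gives a = (3, 4, 2, 4).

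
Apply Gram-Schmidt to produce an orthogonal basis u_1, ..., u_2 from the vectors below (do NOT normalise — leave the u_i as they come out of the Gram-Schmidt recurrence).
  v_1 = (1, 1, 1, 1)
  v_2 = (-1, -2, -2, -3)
Orthogonal basis:
  u_1 = (1, 1, 1, 1)
  u_2 = (1, 0, 0, -1)

Apply the Gram-Schmidt recurrence
  u_1 = v_1
  u_i = v_i − Σ_{j<i} ((v_i · u_j) / (u_j · u_j)) · u_j.

Step by step this gives:
  u_1 = (1, 1, 1, 1)
  u_2 = (1, 0, 0, -1)

Orthogonality check:
  u_2 · u_1 = 0 (should be 0)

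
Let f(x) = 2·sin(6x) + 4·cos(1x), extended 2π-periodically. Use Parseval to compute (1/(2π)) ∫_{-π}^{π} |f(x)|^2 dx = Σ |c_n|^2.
Σ |c_n|^2 = 10

Expand |f|^2 and use orthogonality of {sin(nx), cos(mx)} on [-π, π]:
  ∫_{-π}^{π} sin(nx)^2 dx = π, ∫ cos(mx)^2 dx = π, and cross terms integrate to 0.
So ∫_{-π}^{π} f(x)^2 dx = 2^2 · π + 4^2 · π = (4 + 16)π.
Divide by 2π: (4 + 16)/2 = 10.
By Parseval, this equals Σ |c_n|^2.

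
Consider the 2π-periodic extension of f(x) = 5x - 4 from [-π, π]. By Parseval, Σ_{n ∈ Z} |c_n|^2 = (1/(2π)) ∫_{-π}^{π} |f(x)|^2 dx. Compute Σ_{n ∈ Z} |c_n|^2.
Σ |c_n|^2 = 25π^2/3 + 16

Expand and integrate term by term over [-π, π]:
  ∫ (5x)^2 dx = 25·(2π^3/3); ∫ 2·5·(-4)·x dx = 0 (odd integrand); ∫ (-4)^2 dx = 16·2π.
So (1/(2π)) ∫_{-π}^{π} (5x - 4)^2 dx = 25π^2/3 + 16 = 25π^2/3 + 16.
Parseval ⇒ Σ |c_n|^2 = 25π^2/3 + 16.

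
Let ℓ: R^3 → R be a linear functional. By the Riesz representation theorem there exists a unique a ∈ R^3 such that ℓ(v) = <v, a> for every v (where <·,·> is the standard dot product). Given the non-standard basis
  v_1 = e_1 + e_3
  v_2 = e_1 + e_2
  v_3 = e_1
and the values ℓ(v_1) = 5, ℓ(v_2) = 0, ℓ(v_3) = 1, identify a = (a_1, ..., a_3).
a = (1, -1, 4)

Write a = (a_1, ..., a_3) in the standard basis. For each basis vector v_i, ℓ(v_i) = <v_i, a> is a linear equation in the a_j's. Collect the n equations into a matrix system V a = ℓ, where row i of V is v_i (expressed in the standard basis). Since V is invertible (lower-triangular with 1s on the diagonal, up to permutation), solve by back-substitution:
  V =
[[1, 0, 1],
 [1, 1, 0],
 [1, 0, 0]]
  V a = (5, 0, 1)
Solving gives a = (1, -1, 4).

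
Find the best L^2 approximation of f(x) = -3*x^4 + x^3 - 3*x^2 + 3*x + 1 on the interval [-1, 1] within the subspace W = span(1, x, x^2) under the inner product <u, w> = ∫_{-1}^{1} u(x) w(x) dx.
g(x) = -39*x^2/7 + 18*x/5 + 44/35

The best approximation g ∈ W is the orthogonal projection of f onto W. Writing g = a_0 + a_1 x + a_2 x^2, the coefficients solve the normal equations G · a = b where
  G_{ij} = <φ_i, φ_j> and b_i = <f, φ_i>, with φ_0 = 1, φ_1 = x, φ_2 = x^2.
G =
  [2, 0, 2/3]
  [0, 2/3, 0]
  [2/3, 0, 2/5],
b = (-6/5, 12/5, -146/105).
Solving gives a_0 = 44/35, a_1 = 18/5, a_2 = -39/7, so
  g(x) = -39*x^2/7 + 18*x/5 + 44/35.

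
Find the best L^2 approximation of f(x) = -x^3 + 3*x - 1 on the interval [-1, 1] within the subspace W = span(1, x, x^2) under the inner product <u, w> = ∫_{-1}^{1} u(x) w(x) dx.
g(x) = 12*x/5 - 1

The best approximation g ∈ W is the orthogonal projection of f onto W. Writing g = a_0 + a_1 x + a_2 x^2, the coefficients solve the normal equations G · a = b where
  G_{ij} = <φ_i, φ_j> and b_i = <f, φ_i>, with φ_0 = 1, φ_1 = x, φ_2 = x^2.
G =
  [2, 0, 2/3]
  [0, 2/3, 0]
  [2/3, 0, 2/5],
b = (-2, 8/5, -2/3).
Solving gives a_0 = -1, a_1 = 12/5, a_2 = 0, so
  g(x) = 12*x/5 - 1.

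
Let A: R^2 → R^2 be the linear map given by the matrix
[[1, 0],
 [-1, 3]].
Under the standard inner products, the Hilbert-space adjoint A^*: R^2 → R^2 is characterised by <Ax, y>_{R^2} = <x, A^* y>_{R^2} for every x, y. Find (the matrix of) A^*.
A^* = A^T =
[[1, -1],
 [0, 3]]

For real matrices with standard dot products, the defining identity <Ax, y> = <x, A^* y> gives (Ax)^T y = x^T (A^*) y, i.e. x^T A^T y = x^T (A^*) y. Since this holds for all x, y, we must have A^* = A^T. Therefore
A^* =
[[1, -1],
 [0, 3]].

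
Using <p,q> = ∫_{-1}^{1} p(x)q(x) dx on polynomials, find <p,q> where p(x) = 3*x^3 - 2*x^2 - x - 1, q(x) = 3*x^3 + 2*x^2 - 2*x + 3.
<p,q> = -442/35

Expand the product: p(x)·q(x) = 9*x^6 - 13*x^4 + 8*x^3 - 6*x^2 - x - 3.
∫_{-1}^{1} of each monomial x^k gives [2/(k+1) if k even, 0 if k odd]. Integrating term-by-term (or equivalently evaluating the antiderivative F(x) = 9*x^7/7 - 13*x^5/5 + 2*x^4 - 2*x^3 - x^2/2 - 3*x at the endpoints):
  F(1) − F(−1) = -337/70 − (547/70) = -442/35.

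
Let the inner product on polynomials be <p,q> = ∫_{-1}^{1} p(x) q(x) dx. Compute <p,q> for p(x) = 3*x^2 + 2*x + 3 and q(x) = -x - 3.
<p,q> = -76/3

Expand the product: p(x)·q(x) = -3*x^3 - 11*x^2 - 9*x - 9.
∫_{-1}^{1} of each monomial x^k gives [2/(k+1) if k even, 0 if k odd]. Integrating term-by-term (or equivalently evaluating the antiderivative F(x) = -3*x^4/4 - 11*x^3/3 - 9*x^2/2 - 9*x at the endpoints):
  F(1) − F(−1) = -215/12 − (89/12) = -76/3.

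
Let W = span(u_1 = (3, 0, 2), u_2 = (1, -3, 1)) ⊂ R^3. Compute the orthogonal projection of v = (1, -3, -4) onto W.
proj_W(v) = (-76/59, -309/118, -67/118)

Set up U = [u_1 | ... | u_2] ∈ R^(3×2). The projector onto W = col(U) is P = U (U^T U)^(-1) U^T.
Compute U^T U =
  [13, 5]
  [5, 11],
and U^T v = (-5, 6).
Solve U^T U · c = U^T v for the coefficients: c = (-85/118, 103/118). The projection is proj_W(v) = U c.
Check: (v - proj_W(v)) · u_1 = 0  (should be 0).
Check: (v - proj_W(v)) · u_2 = 0  (should be 0).
Result: proj_W(v) = (-76/59, -309/118, -67/118).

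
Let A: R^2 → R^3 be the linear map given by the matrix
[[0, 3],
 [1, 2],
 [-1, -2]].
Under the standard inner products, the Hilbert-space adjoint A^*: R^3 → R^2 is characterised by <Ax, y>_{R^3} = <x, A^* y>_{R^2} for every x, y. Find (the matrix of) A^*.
A^* = A^T =
[[0, 1, -1],
 [3, 2, -2]]

For real matrices with standard dot products, the defining identity <Ax, y> = <x, A^* y> gives (Ax)^T y = x^T (A^*) y, i.e. x^T A^T y = x^T (A^*) y. Since this holds for all x, y, we must have A^* = A^T. Therefore
A^* =
[[0, 1, -1],
 [3, 2, -2]].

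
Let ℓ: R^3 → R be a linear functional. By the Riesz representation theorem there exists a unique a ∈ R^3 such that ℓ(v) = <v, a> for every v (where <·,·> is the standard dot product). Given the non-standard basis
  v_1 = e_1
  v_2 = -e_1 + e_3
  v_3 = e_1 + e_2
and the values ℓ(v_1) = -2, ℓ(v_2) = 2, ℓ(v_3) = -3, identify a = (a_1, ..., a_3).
a = (-2, -1, 0)

Write a = (a_1, ..., a_3) in the standard basis. For each basis vector v_i, ℓ(v_i) = <v_i, a> is a linear equation in the a_j's. Collect the n equations into a matrix system V a = ℓ, where row i of V is v_i (expressed in the standard basis). Since V is invertible (lower-triangular with 1s on the diagonal, up to permutation), solve by back-substitution:
  V =
[[1, 0, 0],
 [-1, 0, 1],
 [1, 1, 0]]
  V a = (-2, 2, -3)
Solving gives a = (-2, -1, 0).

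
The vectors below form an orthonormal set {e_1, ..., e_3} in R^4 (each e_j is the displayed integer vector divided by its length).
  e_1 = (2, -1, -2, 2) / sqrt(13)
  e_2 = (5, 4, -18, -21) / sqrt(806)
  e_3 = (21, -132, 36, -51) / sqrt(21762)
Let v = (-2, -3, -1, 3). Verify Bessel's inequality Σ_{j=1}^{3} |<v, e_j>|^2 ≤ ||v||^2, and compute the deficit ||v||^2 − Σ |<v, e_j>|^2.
Σ |<v, e_j>|^2 = 413/39; ||v||^2 = 23; deficit = 484/39

Write each e_j = u_j / sqrt(<u_j, u_j>) where u_j is the displayed integer vector. Then <v, e_j> = <v, u_j> / sqrt(<u_j, u_j>), so |<v, e_j>|^2 = <v, u_j>^2 / <u_j, u_j>.
Coefficients: <v, e_1> = 7/sqrt(13), <v, e_2> = -67/sqrt(806), <v, e_3> = 165/sqrt(21762).
Square and sum: Σ |<v, e_j>|^2 = 413/39.
Compute ||v||^2 = v·v = 23.
Deficit = 23 − 413/39 = 484/39 ≥ 0, confirming Bessel's inequality. (The deficit equals ||v − Σ <v,e_j> e_j||^2, the squared distance from v to span{e_j}.)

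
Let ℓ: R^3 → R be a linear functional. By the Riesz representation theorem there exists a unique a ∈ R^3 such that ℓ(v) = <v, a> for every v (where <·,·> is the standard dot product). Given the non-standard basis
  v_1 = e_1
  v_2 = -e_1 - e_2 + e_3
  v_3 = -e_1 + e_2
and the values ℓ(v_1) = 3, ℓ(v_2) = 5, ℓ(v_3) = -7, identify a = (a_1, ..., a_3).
a = (3, -4, 4)

Write a = (a_1, ..., a_3) in the standard basis. For each basis vector v_i, ℓ(v_i) = <v_i, a> is a linear equation in the a_j's. Collect the n equations into a matrix system V a = ℓ, where row i of V is v_i (expressed in the standard basis). Since V is invertible (lower-triangular with 1s on the diagonal, up to permutation), solve by back-substitution:
  V =
[[1, 0, 0],
 [-1, -1, 1],
 [-1, 1, 0]]
  V a = (3, 5, -7)
Solving gives a = (3, -4, 4).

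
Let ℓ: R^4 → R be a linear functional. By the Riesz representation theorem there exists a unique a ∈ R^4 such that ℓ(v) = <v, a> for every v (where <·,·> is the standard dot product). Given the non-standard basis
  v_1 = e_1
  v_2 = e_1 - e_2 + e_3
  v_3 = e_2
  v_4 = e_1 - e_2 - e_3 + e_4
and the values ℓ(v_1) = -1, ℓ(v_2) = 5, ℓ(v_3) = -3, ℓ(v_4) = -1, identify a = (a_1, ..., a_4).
a = (-1, -3, 3, 0)

Write a = (a_1, ..., a_4) in the standard basis. For each basis vector v_i, ℓ(v_i) = <v_i, a> is a linear equation in the a_j's. Collect the n equations into a matrix system V a = ℓ, where row i of V is v_i (expressed in the standard basis). Since V is invertible (lower-triangular with 1s on the diagonal, up to permutation), solve by back-substitution:
  V =
[[1, 0, 0, 0],
 [1, -1, 1, 0],
 [0, 1, 0, 0],
 [1, -1, -1, 1]]
  V a = (-1, 5, -3, -1)
Solving gives a = (-1, -3, 3, 0).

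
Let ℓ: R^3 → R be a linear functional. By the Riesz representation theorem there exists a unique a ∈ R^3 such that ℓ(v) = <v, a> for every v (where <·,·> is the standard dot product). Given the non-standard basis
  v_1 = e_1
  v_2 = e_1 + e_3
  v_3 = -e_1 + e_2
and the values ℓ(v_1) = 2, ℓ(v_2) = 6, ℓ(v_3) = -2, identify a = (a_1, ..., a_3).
a = (2, 0, 4)

Write a = (a_1, ..., a_3) in the standard basis. For each basis vector v_i, ℓ(v_i) = <v_i, a> is a linear equation in the a_j's. Collect the n equations into a matrix system V a = ℓ, where row i of V is v_i (expressed in the standard basis). Since V is invertible (lower-triangular with 1s on the diagonal, up to permutation), solve by back-substitution:
  V =
[[1, 0, 0],
 [1, 0, 1],
 [-1, 1, 0]]
  V a = (2, 6, -2)
Solving gives a = (2, 0, 4).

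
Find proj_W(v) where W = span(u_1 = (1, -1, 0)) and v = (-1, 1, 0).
proj_W(v) = (-1, 1, 0)

Set up U = [u_1 | ... | u_1] ∈ R^(3×1). The projector onto W = col(U) is P = U (U^T U)^(-1) U^T.
Compute U^T U =
  [2],
and U^T v = (-2).
Solve U^T U · c = U^T v for the coefficients: c = (-1). The projection is proj_W(v) = U c.
Check: (v - proj_W(v)) · u_1 = 0  (should be 0).
Result: proj_W(v) = (-1, 1, 0).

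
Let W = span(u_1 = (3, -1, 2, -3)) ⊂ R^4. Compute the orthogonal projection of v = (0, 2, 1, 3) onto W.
proj_W(v) = (-27/23, 9/23, -18/23, 27/23)

Set up U = [u_1 | ... | u_1] ∈ R^(4×1). The projector onto W = col(U) is P = U (U^T U)^(-1) U^T.
Compute U^T U =
  [23],
and U^T v = (-9).
Solve U^T U · c = U^T v for the coefficients: c = (-9/23). The projection is proj_W(v) = U c.
Check: (v - proj_W(v)) · u_1 = 0  (should be 0).
Result: proj_W(v) = (-27/23, 9/23, -18/23, 27/23).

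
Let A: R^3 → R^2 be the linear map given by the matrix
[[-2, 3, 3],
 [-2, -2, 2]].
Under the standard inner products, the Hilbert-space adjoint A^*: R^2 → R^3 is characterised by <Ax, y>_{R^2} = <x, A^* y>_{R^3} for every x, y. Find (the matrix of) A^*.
A^* = A^T =
[[-2, -2],
 [3, -2],
 [3, 2]]

For real matrices with standard dot products, the defining identity <Ax, y> = <x, A^* y> gives (Ax)^T y = x^T (A^*) y, i.e. x^T A^T y = x^T (A^*) y. Since this holds for all x, y, we must have A^* = A^T. Therefore
A^* =
[[-2, -2],
 [3, -2],
 [3, 2]].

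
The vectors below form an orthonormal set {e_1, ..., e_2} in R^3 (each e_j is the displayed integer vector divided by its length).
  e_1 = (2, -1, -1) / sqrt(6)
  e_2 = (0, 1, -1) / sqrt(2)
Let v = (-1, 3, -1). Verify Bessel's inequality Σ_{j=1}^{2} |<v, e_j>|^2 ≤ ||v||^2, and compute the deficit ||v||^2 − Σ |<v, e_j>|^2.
Σ |<v, e_j>|^2 = 32/3; ||v||^2 = 11; deficit = 1/3

Write each e_j = u_j / sqrt(<u_j, u_j>) where u_j is the displayed integer vector. Then <v, e_j> = <v, u_j> / sqrt(<u_j, u_j>), so |<v, e_j>|^2 = <v, u_j>^2 / <u_j, u_j>.
Coefficients: <v, e_1> = -4/sqrt(6), <v, e_2> = 4/sqrt(2).
Square and sum: Σ |<v, e_j>|^2 = 32/3.
Compute ||v||^2 = v·v = 11.
Deficit = 11 − 32/3 = 1/3 ≥ 0, confirming Bessel's inequality. (The deficit equals ||v − Σ <v,e_j> e_j||^2, the squared distance from v to span{e_j}.)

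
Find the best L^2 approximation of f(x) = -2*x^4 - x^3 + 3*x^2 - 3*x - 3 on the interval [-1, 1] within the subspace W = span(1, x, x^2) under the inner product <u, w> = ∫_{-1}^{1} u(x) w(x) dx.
g(x) = 9*x^2/7 - 18*x/5 - 99/35

The best approximation g ∈ W is the orthogonal projection of f onto W. Writing g = a_0 + a_1 x + a_2 x^2, the coefficients solve the normal equations G · a = b where
  G_{ij} = <φ_i, φ_j> and b_i = <f, φ_i>, with φ_0 = 1, φ_1 = x, φ_2 = x^2.
G =
  [2, 0, 2/3]
  [0, 2/3, 0]
  [2/3, 0, 2/5],
b = (-24/5, -12/5, -48/35).
Solving gives a_0 = -99/35, a_1 = -18/5, a_2 = 9/7, so
  g(x) = 9*x^2/7 - 18*x/5 - 99/35.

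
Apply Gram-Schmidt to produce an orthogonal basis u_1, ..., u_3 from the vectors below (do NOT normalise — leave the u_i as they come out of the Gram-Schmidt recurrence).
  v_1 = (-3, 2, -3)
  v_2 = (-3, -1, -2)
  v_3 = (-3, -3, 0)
Orthogonal basis:
  u_1 = (-3, 2, -3)
  u_2 = (-27/22, -24/11, -5/22)
  u_3 = (-84/139, 36/139, 108/139)

Apply the Gram-Schmidt recurrence
  u_1 = v_1
  u_i = v_i − Σ_{j<i} ((v_i · u_j) / (u_j · u_j)) · u_j.

Step by step this gives:
  u_1 = (-3, 2, -3)
  u_2 = (-27/22, -24/11, -5/22)
  u_3 = (-84/139, 36/139, 108/139)

Orthogonality check:
  u_2 · u_1 = 0 (should be 0)
  u_3 · u_1 = 0 (should be 0)
  u_3 · u_2 = 0 (should be 0)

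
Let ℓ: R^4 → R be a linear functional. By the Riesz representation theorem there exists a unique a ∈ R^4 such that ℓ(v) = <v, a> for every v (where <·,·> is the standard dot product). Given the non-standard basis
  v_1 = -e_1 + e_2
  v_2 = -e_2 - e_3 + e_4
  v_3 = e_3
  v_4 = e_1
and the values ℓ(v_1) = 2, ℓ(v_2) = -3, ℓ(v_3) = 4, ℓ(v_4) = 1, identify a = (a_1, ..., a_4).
a = (1, 3, 4, 4)

Write a = (a_1, ..., a_4) in the standard basis. For each basis vector v_i, ℓ(v_i) = <v_i, a> is a linear equation in the a_j's. Collect the n equations into a matrix system V a = ℓ, where row i of V is v_i (expressed in the standard basis). Since V is invertible (lower-triangular with 1s on the diagonal, up to permutation), solve by back-substitution:
  V =
[[-1, 1, 0, 0],
 [0, -1, -1, 1],
 [0, 0, 1, 0],
 [1, 0, 0, 0]]
  V a = (2, -3, 4, 1)
Solving gives a = (1, 3, 4, 4).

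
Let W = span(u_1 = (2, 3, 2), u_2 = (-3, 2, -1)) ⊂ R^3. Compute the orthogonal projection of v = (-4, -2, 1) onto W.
proj_W(v) = (-593/234, -136/117, -31/18)

Set up U = [u_1 | ... | u_2] ∈ R^(3×2). The projector onto W = col(U) is P = U (U^T U)^(-1) U^T.
Compute U^T U =
  [17, -2]
  [-2, 14],
and U^T v = (-12, 7).
Solve U^T U · c = U^T v for the coefficients: c = (-77/117, 95/234). The projection is proj_W(v) = U c.
Check: (v - proj_W(v)) · u_1 = 0  (should be 0).
Check: (v - proj_W(v)) · u_2 = 0  (should be 0).
Result: proj_W(v) = (-593/234, -136/117, -31/18).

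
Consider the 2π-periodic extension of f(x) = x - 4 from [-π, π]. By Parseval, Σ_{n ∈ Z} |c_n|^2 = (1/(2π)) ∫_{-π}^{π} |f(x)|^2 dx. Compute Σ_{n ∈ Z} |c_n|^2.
Σ |c_n|^2 = π^2/3 + 16

Expand and integrate term by term over [-π, π]:
  ∫ (x)^2 dx = 1·(2π^3/3); ∫ 2·1·(-4)·x dx = 0 (odd integrand); ∫ (-4)^2 dx = 16·2π.
So (1/(2π)) ∫_{-π}^{π} (x - 4)^2 dx = 1π^2/3 + 16 = π^2/3 + 16.
Parseval ⇒ Σ |c_n|^2 = π^2/3 + 16.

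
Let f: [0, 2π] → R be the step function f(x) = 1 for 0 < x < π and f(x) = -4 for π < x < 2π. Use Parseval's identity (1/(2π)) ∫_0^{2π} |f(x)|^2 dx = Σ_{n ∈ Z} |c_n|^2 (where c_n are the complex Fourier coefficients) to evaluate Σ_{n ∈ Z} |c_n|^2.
Σ |c_n|^2 = 17/2

Parseval equates the L^2 energy of f (normalised by 1/(2π)) with the ℓ^2 sum of its Fourier coefficients: (1/(2π)) ∫_0^{2π} |f|^2 = Σ |c_n|^2.
Compute the left side: (1/(2π)) [∫_0^π 1^2 dx + ∫_π^{2π} (-4)^2 dx] = (1/(2π)) · (1π + 16π) = (1 + 16)/2 = 17/2.
So Σ_{n ∈ Z} |c_n|^2 = 17/2.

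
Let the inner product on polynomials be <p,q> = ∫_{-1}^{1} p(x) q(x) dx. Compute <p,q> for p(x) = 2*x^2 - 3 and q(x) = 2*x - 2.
<p,q> = 28/3

Expand the product: p(x)·q(x) = 4*x^3 - 4*x^2 - 6*x + 6.
∫_{-1}^{1} of each monomial x^k gives [2/(k+1) if k even, 0 if k odd]. Integrating term-by-term (or equivalently evaluating the antiderivative F(x) = x^4 - 4*x^3/3 - 3*x^2 + 6*x at the endpoints):
  F(1) − F(−1) = 8/3 − (-20/3) = 28/3.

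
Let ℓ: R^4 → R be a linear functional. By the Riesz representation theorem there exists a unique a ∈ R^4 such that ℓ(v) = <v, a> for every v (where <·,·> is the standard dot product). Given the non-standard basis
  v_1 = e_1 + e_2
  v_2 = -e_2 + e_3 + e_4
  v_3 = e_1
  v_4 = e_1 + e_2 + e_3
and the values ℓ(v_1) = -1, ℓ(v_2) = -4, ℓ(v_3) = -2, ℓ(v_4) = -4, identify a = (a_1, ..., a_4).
a = (-2, 1, -3, 0)

Write a = (a_1, ..., a_4) in the standard basis. For each basis vector v_i, ℓ(v_i) = <v_i, a> is a linear equation in the a_j's. Collect the n equations into a matrix system V a = ℓ, where row i of V is v_i (expressed in the standard basis). Since V is invertible (lower-triangular with 1s on the diagonal, up to permutation), solve by back-substitution:
  V =
[[1, 1, 0, 0],
 [0, -1, 1, 1],
 [1, 0, 0, 0],
 [1, 1, 1, 0]]
  V a = (-1, -4, -2, -4)
Solving gives a = (-2, 1, -3, 0).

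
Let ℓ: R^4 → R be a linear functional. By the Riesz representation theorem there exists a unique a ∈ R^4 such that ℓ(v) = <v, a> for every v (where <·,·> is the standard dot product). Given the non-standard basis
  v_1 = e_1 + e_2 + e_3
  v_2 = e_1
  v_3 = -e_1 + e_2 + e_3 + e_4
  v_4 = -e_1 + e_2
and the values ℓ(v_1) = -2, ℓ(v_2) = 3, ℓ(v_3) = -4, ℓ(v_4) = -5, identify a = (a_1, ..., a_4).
a = (3, -2, -3, 4)

Write a = (a_1, ..., a_4) in the standard basis. For each basis vector v_i, ℓ(v_i) = <v_i, a> is a linear equation in the a_j's. Collect the n equations into a matrix system V a = ℓ, where row i of V is v_i (expressed in the standard basis). Since V is invertible (lower-triangular with 1s on the diagonal, up to permutation), solve by back-substitution:
  V =
[[1, 1, 1, 0],
 [1, 0, 0, 0],
 [-1, 1, 1, 1],
 [-1, 1, 0, 0]]
  V a = (-2, 3, -4, -5)
Solving gives a = (3, -2, -3, 4).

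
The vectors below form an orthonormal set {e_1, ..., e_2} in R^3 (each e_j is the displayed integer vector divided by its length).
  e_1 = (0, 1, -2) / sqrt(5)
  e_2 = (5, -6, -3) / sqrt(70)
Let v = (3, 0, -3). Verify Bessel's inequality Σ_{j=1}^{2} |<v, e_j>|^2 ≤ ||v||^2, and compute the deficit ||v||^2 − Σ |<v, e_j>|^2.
Σ |<v, e_j>|^2 = 108/7; ||v||^2 = 18; deficit = 18/7

Write each e_j = u_j / sqrt(<u_j, u_j>) where u_j is the displayed integer vector. Then <v, e_j> = <v, u_j> / sqrt(<u_j, u_j>), so |<v, e_j>|^2 = <v, u_j>^2 / <u_j, u_j>.
Coefficients: <v, e_1> = 6/sqrt(5), <v, e_2> = 24/sqrt(70).
Square and sum: Σ |<v, e_j>|^2 = 108/7.
Compute ||v||^2 = v·v = 18.
Deficit = 18 − 108/7 = 18/7 ≥ 0, confirming Bessel's inequality. (The deficit equals ||v − Σ <v,e_j> e_j||^2, the squared distance from v to span{e_j}.)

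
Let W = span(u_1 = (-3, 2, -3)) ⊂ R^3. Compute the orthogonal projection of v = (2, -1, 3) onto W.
proj_W(v) = (51/22, -17/11, 51/22)

Set up U = [u_1 | ... | u_1] ∈ R^(3×1). The projector onto W = col(U) is P = U (U^T U)^(-1) U^T.
Compute U^T U =
  [22],
and U^T v = (-17).
Solve U^T U · c = U^T v for the coefficients: c = (-17/22). The projection is proj_W(v) = U c.
Check: (v - proj_W(v)) · u_1 = 0  (should be 0).
Result: proj_W(v) = (51/22, -17/11, 51/22).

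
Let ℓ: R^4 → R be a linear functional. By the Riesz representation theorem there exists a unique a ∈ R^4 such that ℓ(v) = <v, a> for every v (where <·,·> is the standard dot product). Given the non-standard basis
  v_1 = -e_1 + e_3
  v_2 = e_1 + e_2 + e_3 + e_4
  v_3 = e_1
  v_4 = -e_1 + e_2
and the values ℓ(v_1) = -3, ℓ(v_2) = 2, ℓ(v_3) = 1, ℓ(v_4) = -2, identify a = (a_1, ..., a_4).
a = (1, -1, -2, 4)

Write a = (a_1, ..., a_4) in the standard basis. For each basis vector v_i, ℓ(v_i) = <v_i, a> is a linear equation in the a_j's. Collect the n equations into a matrix system V a = ℓ, where row i of V is v_i (expressed in the standard basis). Since V is invertible (lower-triangular with 1s on the diagonal, up to permutation), solve by back-substitution:
  V =
[[-1, 0, 1, 0],
 [1, 1, 1, 1],
 [1, 0, 0, 0],
 [-1, 1, 0, 0]]
  V a = (-3, 2, 1, -2)
Solving gives a = (1, -1, -2, 4).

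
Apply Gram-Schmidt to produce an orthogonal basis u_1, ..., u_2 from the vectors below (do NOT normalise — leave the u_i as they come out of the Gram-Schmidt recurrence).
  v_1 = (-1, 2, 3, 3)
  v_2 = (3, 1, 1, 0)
Orthogonal basis:
  u_1 = (-1, 2, 3, 3)
  u_2 = (71/23, 19/23, 17/23, -6/23)

Apply the Gram-Schmidt recurrence
  u_1 = v_1
  u_i = v_i − Σ_{j<i} ((v_i · u_j) / (u_j · u_j)) · u_j.

Step by step this gives:
  u_1 = (-1, 2, 3, 3)
  u_2 = (71/23, 19/23, 17/23, -6/23)

Orthogonality check:
  u_2 · u_1 = 0 (should be 0)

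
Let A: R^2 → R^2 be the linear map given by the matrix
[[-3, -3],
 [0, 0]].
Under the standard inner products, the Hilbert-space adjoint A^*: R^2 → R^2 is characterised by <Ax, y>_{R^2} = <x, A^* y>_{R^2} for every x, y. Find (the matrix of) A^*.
A^* = A^T =
[[-3, 0],
 [-3, 0]]

For real matrices with standard dot products, the defining identity <Ax, y> = <x, A^* y> gives (Ax)^T y = x^T (A^*) y, i.e. x^T A^T y = x^T (A^*) y. Since this holds for all x, y, we must have A^* = A^T. Therefore
A^* =
[[-3, 0],
 [-3, 0]].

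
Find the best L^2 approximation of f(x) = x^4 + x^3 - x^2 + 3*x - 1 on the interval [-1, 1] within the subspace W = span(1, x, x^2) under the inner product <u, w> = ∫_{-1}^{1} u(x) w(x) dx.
g(x) = -x^2/7 + 18*x/5 - 38/35

The best approximation g ∈ W is the orthogonal projection of f onto W. Writing g = a_0 + a_1 x + a_2 x^2, the coefficients solve the normal equations G · a = b where
  G_{ij} = <φ_i, φ_j> and b_i = <f, φ_i>, with φ_0 = 1, φ_1 = x, φ_2 = x^2.
G =
  [2, 0, 2/3]
  [0, 2/3, 0]
  [2/3, 0, 2/5],
b = (-34/15, 12/5, -82/105).
Solving gives a_0 = -38/35, a_1 = 18/5, a_2 = -1/7, so
  g(x) = -x^2/7 + 18*x/5 - 38/35.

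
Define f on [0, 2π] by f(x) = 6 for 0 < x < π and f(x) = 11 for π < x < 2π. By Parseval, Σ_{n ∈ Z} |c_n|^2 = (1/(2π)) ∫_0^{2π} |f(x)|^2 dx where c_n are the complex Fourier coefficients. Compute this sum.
Σ |c_n|^2 = 157/2

Parseval equates the L^2 energy of f (normalised by 1/(2π)) with the ℓ^2 sum of its Fourier coefficients: (1/(2π)) ∫_0^{2π} |f|^2 = Σ |c_n|^2.
Compute the left side: (1/(2π)) [∫_0^π 6^2 dx + ∫_π^{2π} 11^2 dx] = (1/(2π)) · (36π + 121π) = (36 + 121)/2 = 157/2.
So Σ_{n ∈ Z} |c_n|^2 = 157/2.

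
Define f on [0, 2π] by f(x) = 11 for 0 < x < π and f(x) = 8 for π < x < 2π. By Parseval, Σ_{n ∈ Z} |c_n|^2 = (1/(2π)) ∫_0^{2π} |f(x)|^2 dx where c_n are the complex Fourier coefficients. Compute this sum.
Σ |c_n|^2 = 185/2

Parseval equates the L^2 energy of f (normalised by 1/(2π)) with the ℓ^2 sum of its Fourier coefficients: (1/(2π)) ∫_0^{2π} |f|^2 = Σ |c_n|^2.
Compute the left side: (1/(2π)) [∫_0^π 11^2 dx + ∫_π^{2π} 8^2 dx] = (1/(2π)) · (121π + 64π) = (121 + 64)/2 = 185/2.
So Σ_{n ∈ Z} |c_n|^2 = 185/2.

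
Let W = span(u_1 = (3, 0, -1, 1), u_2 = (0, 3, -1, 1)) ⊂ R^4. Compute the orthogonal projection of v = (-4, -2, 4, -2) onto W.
proj_W(v) = (-58/13, -32/13, 30/13, -30/13)

Set up U = [u_1 | ... | u_2] ∈ R^(4×2). The projector onto W = col(U) is P = U (U^T U)^(-1) U^T.
Compute U^T U =
  [11, 2]
  [2, 11],
and U^T v = (-18, -12).
Solve U^T U · c = U^T v for the coefficients: c = (-58/39, -32/39). The projection is proj_W(v) = U c.
Check: (v - proj_W(v)) · u_1 = 0  (should be 0).
Check: (v - proj_W(v)) · u_2 = 0  (should be 0).
Result: proj_W(v) = (-58/13, -32/13, 30/13, -30/13).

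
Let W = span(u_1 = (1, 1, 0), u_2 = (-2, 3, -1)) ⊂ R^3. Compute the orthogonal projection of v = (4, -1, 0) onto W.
proj_W(v) = (103/27, -22/27, 25/27)

Set up U = [u_1 | ... | u_2] ∈ R^(3×2). The projector onto W = col(U) is P = U (U^T U)^(-1) U^T.
Compute U^T U =
  [2, 1]
  [1, 14],
and U^T v = (3, -11).
Solve U^T U · c = U^T v for the coefficients: c = (53/27, -25/27). The projection is proj_W(v) = U c.
Check: (v - proj_W(v)) · u_1 = 0  (should be 0).
Check: (v - proj_W(v)) · u_2 = 0  (should be 0).
Result: proj_W(v) = (103/27, -22/27, 25/27).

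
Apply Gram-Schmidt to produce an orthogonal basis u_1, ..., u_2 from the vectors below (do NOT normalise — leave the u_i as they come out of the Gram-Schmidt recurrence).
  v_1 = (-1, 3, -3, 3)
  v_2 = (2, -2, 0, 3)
Orthogonal basis:
  u_1 = (-1, 3, -3, 3)
  u_2 = (57/28, -59/28, 3/28, 81/28)

Apply the Gram-Schmidt recurrence
  u_1 = v_1
  u_i = v_i − Σ_{j<i} ((v_i · u_j) / (u_j · u_j)) · u_j.

Step by step this gives:
  u_1 = (-1, 3, -3, 3)
  u_2 = (57/28, -59/28, 3/28, 81/28)

Orthogonality check:
  u_2 · u_1 = 0 (should be 0)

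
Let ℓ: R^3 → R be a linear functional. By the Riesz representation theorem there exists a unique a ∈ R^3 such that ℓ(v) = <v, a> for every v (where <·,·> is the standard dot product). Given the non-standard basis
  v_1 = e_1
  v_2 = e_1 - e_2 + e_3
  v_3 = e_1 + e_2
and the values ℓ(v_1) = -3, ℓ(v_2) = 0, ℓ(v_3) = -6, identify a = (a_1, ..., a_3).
a = (-3, -3, 0)

Write a = (a_1, ..., a_3) in the standard basis. For each basis vector v_i, ℓ(v_i) = <v_i, a> is a linear equation in the a_j's. Collect the n equations into a matrix system V a = ℓ, where row i of V is v_i (expressed in the standard basis). Since V is invertible (lower-triangular with 1s on the diagonal, up to permutation), solve by back-substitution:
  V =
[[1, 0, 0],
 [1, -1, 1],
 [1, 1, 0]]
  V a = (-3, 0, -6)
Solving gives a = (-3, -3, 0).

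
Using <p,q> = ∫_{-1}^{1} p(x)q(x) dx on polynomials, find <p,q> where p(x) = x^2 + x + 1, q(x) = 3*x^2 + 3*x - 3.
<p,q> = -14/5

Expand the product: p(x)·q(x) = 3*x^4 + 6*x^3 + 3*x^2 - 3.
∫_{-1}^{1} of each monomial x^k gives [2/(k+1) if k even, 0 if k odd]. Integrating term-by-term (or equivalently evaluating the antiderivative F(x) = 3*x^5/5 + 3*x^4/2 + x^3 - 3*x at the endpoints):
  F(1) − F(−1) = 1/10 − (29/10) = -14/5.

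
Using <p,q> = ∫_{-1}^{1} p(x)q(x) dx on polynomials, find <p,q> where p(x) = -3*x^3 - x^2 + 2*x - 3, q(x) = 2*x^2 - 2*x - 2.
<p,q> = 124/15

Expand the product: p(x)·q(x) = -6*x^5 + 4*x^4 + 12*x^3 - 8*x^2 + 2*x + 6.
∫_{-1}^{1} of each monomial x^k gives [2/(k+1) if k even, 0 if k odd]. Integrating term-by-term (or equivalently evaluating the antiderivative F(x) = -x^6 + 4*x^5/5 + 3*x^4 - 8*x^3/3 + x^2 + 6*x at the endpoints):
  F(1) − F(−1) = 107/15 − (-17/15) = 124/15.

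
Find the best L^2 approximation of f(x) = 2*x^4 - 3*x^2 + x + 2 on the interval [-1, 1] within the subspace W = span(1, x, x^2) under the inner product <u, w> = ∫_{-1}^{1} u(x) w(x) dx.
g(x) = -9*x^2/7 + x + 64/35

The best approximation g ∈ W is the orthogonal projection of f onto W. Writing g = a_0 + a_1 x + a_2 x^2, the coefficients solve the normal equations G · a = b where
  G_{ij} = <φ_i, φ_j> and b_i = <f, φ_i>, with φ_0 = 1, φ_1 = x, φ_2 = x^2.
G =
  [2, 0, 2/3]
  [0, 2/3, 0]
  [2/3, 0, 2/5],
b = (14/5, 2/3, 74/105).
Solving gives a_0 = 64/35, a_1 = 1, a_2 = -9/7, so
  g(x) = -9*x^2/7 + x + 64/35.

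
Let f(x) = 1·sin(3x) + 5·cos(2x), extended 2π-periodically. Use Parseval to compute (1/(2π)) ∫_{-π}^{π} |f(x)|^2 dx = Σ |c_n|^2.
Σ |c_n|^2 = 13

Expand |f|^2 and use orthogonality of {sin(nx), cos(mx)} on [-π, π]:
  ∫_{-π}^{π} sin(nx)^2 dx = π, ∫ cos(mx)^2 dx = π, and cross terms integrate to 0.
So ∫_{-π}^{π} f(x)^2 dx = 1^2 · π + 5^2 · π = (1 + 25)π.
Divide by 2π: (1 + 25)/2 = 13.
By Parseval, this equals Σ |c_n|^2.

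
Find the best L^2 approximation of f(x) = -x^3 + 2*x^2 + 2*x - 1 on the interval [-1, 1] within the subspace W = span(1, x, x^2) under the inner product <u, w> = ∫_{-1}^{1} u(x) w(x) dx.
g(x) = 2*x^2 + 7*x/5 - 1

The best approximation g ∈ W is the orthogonal projection of f onto W. Writing g = a_0 + a_1 x + a_2 x^2, the coefficients solve the normal equations G · a = b where
  G_{ij} = <φ_i, φ_j> and b_i = <f, φ_i>, with φ_0 = 1, φ_1 = x, φ_2 = x^2.
G =
  [2, 0, 2/3]
  [0, 2/3, 0]
  [2/3, 0, 2/5],
b = (-2/3, 14/15, 2/15).
Solving gives a_0 = -1, a_1 = 7/5, a_2 = 2, so
  g(x) = 2*x^2 + 7*x/5 - 1.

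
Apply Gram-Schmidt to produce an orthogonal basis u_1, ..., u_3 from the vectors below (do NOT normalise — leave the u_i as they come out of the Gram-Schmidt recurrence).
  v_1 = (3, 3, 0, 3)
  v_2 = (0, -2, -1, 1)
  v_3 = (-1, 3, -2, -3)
Orthogonal basis:
  u_1 = (3, 3, 0, 3)
  u_2 = (1/3, -5/3, -1, 4/3)
  u_3 = (-4/17, 20/17, -56/17, -16/17)

Apply the Gram-Schmidt recurrence
  u_1 = v_1
  u_i = v_i − Σ_{j<i} ((v_i · u_j) / (u_j · u_j)) · u_j.

Step by step this gives:
  u_1 = (3, 3, 0, 3)
  u_2 = (1/3, -5/3, -1, 4/3)
  u_3 = (-4/17, 20/17, -56/17, -16/17)

Orthogonality check:
  u_2 · u_1 = 0 (should be 0)
  u_3 · u_1 = 0 (should be 0)
  u_3 · u_2 = 0 (should be 0)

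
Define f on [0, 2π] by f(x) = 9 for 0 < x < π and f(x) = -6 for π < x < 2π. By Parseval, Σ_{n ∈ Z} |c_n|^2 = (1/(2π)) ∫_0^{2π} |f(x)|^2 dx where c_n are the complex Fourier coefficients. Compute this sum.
Σ |c_n|^2 = 117/2

Parseval equates the L^2 energy of f (normalised by 1/(2π)) with the ℓ^2 sum of its Fourier coefficients: (1/(2π)) ∫_0^{2π} |f|^2 = Σ |c_n|^2.
Compute the left side: (1/(2π)) [∫_0^π 9^2 dx + ∫_π^{2π} (-6)^2 dx] = (1/(2π)) · (81π + 36π) = (81 + 36)/2 = 117/2.
So Σ_{n ∈ Z} |c_n|^2 = 117/2.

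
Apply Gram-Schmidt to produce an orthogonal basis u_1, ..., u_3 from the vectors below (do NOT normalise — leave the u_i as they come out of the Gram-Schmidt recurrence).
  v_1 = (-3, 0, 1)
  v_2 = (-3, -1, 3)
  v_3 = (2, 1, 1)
Orthogonal basis:
  u_1 = (-3, 0, 1)
  u_2 = (3/5, -1, 9/5)
  u_3 = (11/46, 33/23, 33/46)

Apply the Gram-Schmidt recurrence
  u_1 = v_1
  u_i = v_i − Σ_{j<i} ((v_i · u_j) / (u_j · u_j)) · u_j.

Step by step this gives:
  u_1 = (-3, 0, 1)
  u_2 = (3/5, -1, 9/5)
  u_3 = (11/46, 33/23, 33/46)

Orthogonality check:
  u_2 · u_1 = 0 (should be 0)
  u_3 · u_1 = 0 (should be 0)
  u_3 · u_2 = 0 (should be 0)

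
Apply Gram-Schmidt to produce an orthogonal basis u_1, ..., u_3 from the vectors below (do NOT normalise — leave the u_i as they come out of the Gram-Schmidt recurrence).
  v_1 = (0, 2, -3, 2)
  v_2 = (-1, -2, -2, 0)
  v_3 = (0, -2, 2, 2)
Orthogonal basis:
  u_1 = (0, 2, -3, 2)
  u_2 = (-1, -38/17, -28/17, -4/17)
  u_3 = (12/149, -166/149, 160/149, 406/149)

Apply the Gram-Schmidt recurrence
  u_1 = v_1
  u_i = v_i − Σ_{j<i} ((v_i · u_j) / (u_j · u_j)) · u_j.

Step by step this gives:
  u_1 = (0, 2, -3, 2)
  u_2 = (-1, -38/17, -28/17, -4/17)
  u_3 = (12/149, -166/149, 160/149, 406/149)

Orthogonality check:
  u_2 · u_1 = 0 (should be 0)
  u_3 · u_1 = 0 (should be 0)
  u_3 · u_2 = 0 (should be 0)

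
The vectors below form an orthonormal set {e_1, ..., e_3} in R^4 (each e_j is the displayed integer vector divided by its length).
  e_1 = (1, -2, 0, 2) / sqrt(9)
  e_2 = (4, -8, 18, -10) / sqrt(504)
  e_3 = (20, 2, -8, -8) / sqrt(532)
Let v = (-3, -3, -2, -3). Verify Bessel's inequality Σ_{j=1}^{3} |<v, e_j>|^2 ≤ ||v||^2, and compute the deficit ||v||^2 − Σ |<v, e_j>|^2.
Σ |<v, e_j>|^2 = 89/38; ||v||^2 = 31; deficit = 1089/38

Write each e_j = u_j / sqrt(<u_j, u_j>) where u_j is the displayed integer vector. Then <v, e_j> = <v, u_j> / sqrt(<u_j, u_j>), so |<v, e_j>|^2 = <v, u_j>^2 / <u_j, u_j>.
Coefficients: <v, e_1> = -3/sqrt(9), <v, e_2> = 6/sqrt(504), <v, e_3> = -26/sqrt(532).
Square and sum: Σ |<v, e_j>|^2 = 89/38.
Compute ||v||^2 = v·v = 31.
Deficit = 31 − 89/38 = 1089/38 ≥ 0, confirming Bessel's inequality. (The deficit equals ||v − Σ <v,e_j> e_j||^2, the squared distance from v to span{e_j}.)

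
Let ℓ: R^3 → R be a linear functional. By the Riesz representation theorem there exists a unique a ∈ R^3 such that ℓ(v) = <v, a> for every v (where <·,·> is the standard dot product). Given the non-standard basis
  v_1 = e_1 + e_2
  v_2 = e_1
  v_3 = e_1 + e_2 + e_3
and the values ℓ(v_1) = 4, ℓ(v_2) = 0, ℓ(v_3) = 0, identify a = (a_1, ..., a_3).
a = (0, 4, -4)

Write a = (a_1, ..., a_3) in the standard basis. For each basis vector v_i, ℓ(v_i) = <v_i, a> is a linear equation in the a_j's. Collect the n equations into a matrix system V a = ℓ, where row i of V is v_i (expressed in the standard basis). Since V is invertible (lower-triangular with 1s on the diagonal, up to permutation), solve by back-substitution:
  V =
[[1, 1, 0],
 [1, 0, 0],
 [1, 1, 1]]
  V a = (4, 0, 0)
Solving gives a = (0, 4, -4).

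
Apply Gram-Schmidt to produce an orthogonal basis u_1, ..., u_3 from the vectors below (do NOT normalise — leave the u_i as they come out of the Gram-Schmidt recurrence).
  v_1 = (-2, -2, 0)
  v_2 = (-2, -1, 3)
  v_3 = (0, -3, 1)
Orthogonal basis:
  u_1 = (-2, -2, 0)
  u_2 = (-1/2, 1/2, 3)
  u_3 = (30/19, -30/19, 10/19)

Apply the Gram-Schmidt recurrence
  u_1 = v_1
  u_i = v_i − Σ_{j<i} ((v_i · u_j) / (u_j · u_j)) · u_j.

Step by step this gives:
  u_1 = (-2, -2, 0)
  u_2 = (-1/2, 1/2, 3)
  u_3 = (30/19, -30/19, 10/19)

Orthogonality check:
  u_2 · u_1 = 0 (should be 0)
  u_3 · u_1 = 0 (should be 0)
  u_3 · u_2 = 0 (should be 0)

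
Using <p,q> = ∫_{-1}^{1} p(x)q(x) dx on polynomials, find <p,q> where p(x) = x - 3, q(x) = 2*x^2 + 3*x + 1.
<p,q> = -8

Expand the product: p(x)·q(x) = 2*x^3 - 3*x^2 - 8*x - 3.
∫_{-1}^{1} of each monomial x^k gives [2/(k+1) if k even, 0 if k odd]. Integrating term-by-term (or equivalently evaluating the antiderivative F(x) = x^4/2 - x^3 - 4*x^2 - 3*x at the endpoints):
  F(1) − F(−1) = -15/2 − (1/2) = -8.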